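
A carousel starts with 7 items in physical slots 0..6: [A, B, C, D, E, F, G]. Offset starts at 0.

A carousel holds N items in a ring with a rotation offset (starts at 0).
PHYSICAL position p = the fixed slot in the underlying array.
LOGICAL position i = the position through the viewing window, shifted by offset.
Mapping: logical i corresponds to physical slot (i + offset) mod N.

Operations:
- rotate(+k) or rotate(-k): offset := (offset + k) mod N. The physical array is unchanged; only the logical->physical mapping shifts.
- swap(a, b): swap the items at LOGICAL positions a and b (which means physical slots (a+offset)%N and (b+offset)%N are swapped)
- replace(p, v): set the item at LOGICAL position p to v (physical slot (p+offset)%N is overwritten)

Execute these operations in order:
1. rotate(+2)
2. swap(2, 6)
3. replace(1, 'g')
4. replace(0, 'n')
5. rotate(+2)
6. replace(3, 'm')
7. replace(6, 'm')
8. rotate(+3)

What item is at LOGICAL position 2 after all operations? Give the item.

After op 1 (rotate(+2)): offset=2, physical=[A,B,C,D,E,F,G], logical=[C,D,E,F,G,A,B]
After op 2 (swap(2, 6)): offset=2, physical=[A,E,C,D,B,F,G], logical=[C,D,B,F,G,A,E]
After op 3 (replace(1, 'g')): offset=2, physical=[A,E,C,g,B,F,G], logical=[C,g,B,F,G,A,E]
After op 4 (replace(0, 'n')): offset=2, physical=[A,E,n,g,B,F,G], logical=[n,g,B,F,G,A,E]
After op 5 (rotate(+2)): offset=4, physical=[A,E,n,g,B,F,G], logical=[B,F,G,A,E,n,g]
After op 6 (replace(3, 'm')): offset=4, physical=[m,E,n,g,B,F,G], logical=[B,F,G,m,E,n,g]
After op 7 (replace(6, 'm')): offset=4, physical=[m,E,n,m,B,F,G], logical=[B,F,G,m,E,n,m]
After op 8 (rotate(+3)): offset=0, physical=[m,E,n,m,B,F,G], logical=[m,E,n,m,B,F,G]

Answer: n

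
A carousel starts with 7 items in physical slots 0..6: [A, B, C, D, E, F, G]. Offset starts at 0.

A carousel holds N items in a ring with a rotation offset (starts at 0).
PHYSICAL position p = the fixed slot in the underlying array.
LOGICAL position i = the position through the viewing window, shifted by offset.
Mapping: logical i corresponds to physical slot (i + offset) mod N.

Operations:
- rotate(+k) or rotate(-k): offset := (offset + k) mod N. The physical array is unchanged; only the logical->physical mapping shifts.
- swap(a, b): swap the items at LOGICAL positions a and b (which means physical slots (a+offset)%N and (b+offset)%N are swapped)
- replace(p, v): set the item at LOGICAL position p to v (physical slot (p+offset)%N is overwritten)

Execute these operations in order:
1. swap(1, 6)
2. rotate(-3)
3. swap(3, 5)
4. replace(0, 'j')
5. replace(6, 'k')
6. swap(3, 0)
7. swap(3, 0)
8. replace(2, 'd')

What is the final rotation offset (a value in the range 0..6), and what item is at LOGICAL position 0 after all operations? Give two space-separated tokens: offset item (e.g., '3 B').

After op 1 (swap(1, 6)): offset=0, physical=[A,G,C,D,E,F,B], logical=[A,G,C,D,E,F,B]
After op 2 (rotate(-3)): offset=4, physical=[A,G,C,D,E,F,B], logical=[E,F,B,A,G,C,D]
After op 3 (swap(3, 5)): offset=4, physical=[C,G,A,D,E,F,B], logical=[E,F,B,C,G,A,D]
After op 4 (replace(0, 'j')): offset=4, physical=[C,G,A,D,j,F,B], logical=[j,F,B,C,G,A,D]
After op 5 (replace(6, 'k')): offset=4, physical=[C,G,A,k,j,F,B], logical=[j,F,B,C,G,A,k]
After op 6 (swap(3, 0)): offset=4, physical=[j,G,A,k,C,F,B], logical=[C,F,B,j,G,A,k]
After op 7 (swap(3, 0)): offset=4, physical=[C,G,A,k,j,F,B], logical=[j,F,B,C,G,A,k]
After op 8 (replace(2, 'd')): offset=4, physical=[C,G,A,k,j,F,d], logical=[j,F,d,C,G,A,k]

Answer: 4 j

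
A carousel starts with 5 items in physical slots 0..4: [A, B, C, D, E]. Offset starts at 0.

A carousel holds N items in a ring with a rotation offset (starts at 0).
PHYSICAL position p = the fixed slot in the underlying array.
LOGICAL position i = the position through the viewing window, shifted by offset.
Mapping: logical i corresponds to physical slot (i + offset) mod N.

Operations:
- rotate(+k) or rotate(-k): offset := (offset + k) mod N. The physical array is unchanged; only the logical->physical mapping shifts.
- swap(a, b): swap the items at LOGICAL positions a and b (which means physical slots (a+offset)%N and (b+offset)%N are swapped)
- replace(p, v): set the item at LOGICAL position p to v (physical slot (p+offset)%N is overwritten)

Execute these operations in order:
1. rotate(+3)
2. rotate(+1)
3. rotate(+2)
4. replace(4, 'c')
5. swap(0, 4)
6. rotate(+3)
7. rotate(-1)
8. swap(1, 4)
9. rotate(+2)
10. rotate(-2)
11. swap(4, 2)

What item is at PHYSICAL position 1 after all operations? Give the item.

Answer: c

Derivation:
After op 1 (rotate(+3)): offset=3, physical=[A,B,C,D,E], logical=[D,E,A,B,C]
After op 2 (rotate(+1)): offset=4, physical=[A,B,C,D,E], logical=[E,A,B,C,D]
After op 3 (rotate(+2)): offset=1, physical=[A,B,C,D,E], logical=[B,C,D,E,A]
After op 4 (replace(4, 'c')): offset=1, physical=[c,B,C,D,E], logical=[B,C,D,E,c]
After op 5 (swap(0, 4)): offset=1, physical=[B,c,C,D,E], logical=[c,C,D,E,B]
After op 6 (rotate(+3)): offset=4, physical=[B,c,C,D,E], logical=[E,B,c,C,D]
After op 7 (rotate(-1)): offset=3, physical=[B,c,C,D,E], logical=[D,E,B,c,C]
After op 8 (swap(1, 4)): offset=3, physical=[B,c,E,D,C], logical=[D,C,B,c,E]
After op 9 (rotate(+2)): offset=0, physical=[B,c,E,D,C], logical=[B,c,E,D,C]
After op 10 (rotate(-2)): offset=3, physical=[B,c,E,D,C], logical=[D,C,B,c,E]
After op 11 (swap(4, 2)): offset=3, physical=[E,c,B,D,C], logical=[D,C,E,c,B]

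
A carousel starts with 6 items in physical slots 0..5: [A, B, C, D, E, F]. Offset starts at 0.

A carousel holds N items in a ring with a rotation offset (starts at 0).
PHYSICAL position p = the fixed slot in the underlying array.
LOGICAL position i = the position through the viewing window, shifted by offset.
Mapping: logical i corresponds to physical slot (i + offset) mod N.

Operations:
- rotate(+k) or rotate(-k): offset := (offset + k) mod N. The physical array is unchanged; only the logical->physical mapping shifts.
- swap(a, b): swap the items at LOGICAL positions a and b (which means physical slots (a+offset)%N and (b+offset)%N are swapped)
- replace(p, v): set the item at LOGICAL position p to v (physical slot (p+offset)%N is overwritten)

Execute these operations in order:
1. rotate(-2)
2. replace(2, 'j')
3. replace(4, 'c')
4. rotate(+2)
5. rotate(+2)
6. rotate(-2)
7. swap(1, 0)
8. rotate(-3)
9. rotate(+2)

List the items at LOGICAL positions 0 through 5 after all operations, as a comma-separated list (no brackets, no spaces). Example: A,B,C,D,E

After op 1 (rotate(-2)): offset=4, physical=[A,B,C,D,E,F], logical=[E,F,A,B,C,D]
After op 2 (replace(2, 'j')): offset=4, physical=[j,B,C,D,E,F], logical=[E,F,j,B,C,D]
After op 3 (replace(4, 'c')): offset=4, physical=[j,B,c,D,E,F], logical=[E,F,j,B,c,D]
After op 4 (rotate(+2)): offset=0, physical=[j,B,c,D,E,F], logical=[j,B,c,D,E,F]
After op 5 (rotate(+2)): offset=2, physical=[j,B,c,D,E,F], logical=[c,D,E,F,j,B]
After op 6 (rotate(-2)): offset=0, physical=[j,B,c,D,E,F], logical=[j,B,c,D,E,F]
After op 7 (swap(1, 0)): offset=0, physical=[B,j,c,D,E,F], logical=[B,j,c,D,E,F]
After op 8 (rotate(-3)): offset=3, physical=[B,j,c,D,E,F], logical=[D,E,F,B,j,c]
After op 9 (rotate(+2)): offset=5, physical=[B,j,c,D,E,F], logical=[F,B,j,c,D,E]

Answer: F,B,j,c,D,E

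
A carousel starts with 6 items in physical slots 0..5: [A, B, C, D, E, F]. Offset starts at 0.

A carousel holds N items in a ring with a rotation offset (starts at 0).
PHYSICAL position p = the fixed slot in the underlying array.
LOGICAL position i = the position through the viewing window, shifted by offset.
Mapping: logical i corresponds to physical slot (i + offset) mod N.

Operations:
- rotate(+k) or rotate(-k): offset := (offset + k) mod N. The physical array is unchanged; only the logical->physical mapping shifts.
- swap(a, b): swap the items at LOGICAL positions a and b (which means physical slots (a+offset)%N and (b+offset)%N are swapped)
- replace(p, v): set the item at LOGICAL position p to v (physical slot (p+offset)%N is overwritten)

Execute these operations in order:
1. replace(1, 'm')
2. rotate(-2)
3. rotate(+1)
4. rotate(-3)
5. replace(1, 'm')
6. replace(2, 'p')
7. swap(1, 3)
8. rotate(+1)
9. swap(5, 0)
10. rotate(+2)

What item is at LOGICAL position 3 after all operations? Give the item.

Answer: F

Derivation:
After op 1 (replace(1, 'm')): offset=0, physical=[A,m,C,D,E,F], logical=[A,m,C,D,E,F]
After op 2 (rotate(-2)): offset=4, physical=[A,m,C,D,E,F], logical=[E,F,A,m,C,D]
After op 3 (rotate(+1)): offset=5, physical=[A,m,C,D,E,F], logical=[F,A,m,C,D,E]
After op 4 (rotate(-3)): offset=2, physical=[A,m,C,D,E,F], logical=[C,D,E,F,A,m]
After op 5 (replace(1, 'm')): offset=2, physical=[A,m,C,m,E,F], logical=[C,m,E,F,A,m]
After op 6 (replace(2, 'p')): offset=2, physical=[A,m,C,m,p,F], logical=[C,m,p,F,A,m]
After op 7 (swap(1, 3)): offset=2, physical=[A,m,C,F,p,m], logical=[C,F,p,m,A,m]
After op 8 (rotate(+1)): offset=3, physical=[A,m,C,F,p,m], logical=[F,p,m,A,m,C]
After op 9 (swap(5, 0)): offset=3, physical=[A,m,F,C,p,m], logical=[C,p,m,A,m,F]
After op 10 (rotate(+2)): offset=5, physical=[A,m,F,C,p,m], logical=[m,A,m,F,C,p]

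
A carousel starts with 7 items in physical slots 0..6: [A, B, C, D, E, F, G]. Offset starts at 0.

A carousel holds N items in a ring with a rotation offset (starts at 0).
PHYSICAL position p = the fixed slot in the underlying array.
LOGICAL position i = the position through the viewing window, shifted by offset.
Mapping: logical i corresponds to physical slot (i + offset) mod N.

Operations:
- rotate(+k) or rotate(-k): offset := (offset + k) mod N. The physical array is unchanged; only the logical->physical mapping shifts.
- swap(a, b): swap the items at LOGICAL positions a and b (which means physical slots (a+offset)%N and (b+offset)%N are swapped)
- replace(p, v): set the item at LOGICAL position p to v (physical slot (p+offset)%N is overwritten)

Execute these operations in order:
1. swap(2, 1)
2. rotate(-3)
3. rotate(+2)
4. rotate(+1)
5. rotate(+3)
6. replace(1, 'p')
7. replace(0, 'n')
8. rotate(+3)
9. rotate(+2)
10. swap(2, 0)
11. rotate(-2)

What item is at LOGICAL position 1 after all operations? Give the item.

Answer: A

Derivation:
After op 1 (swap(2, 1)): offset=0, physical=[A,C,B,D,E,F,G], logical=[A,C,B,D,E,F,G]
After op 2 (rotate(-3)): offset=4, physical=[A,C,B,D,E,F,G], logical=[E,F,G,A,C,B,D]
After op 3 (rotate(+2)): offset=6, physical=[A,C,B,D,E,F,G], logical=[G,A,C,B,D,E,F]
After op 4 (rotate(+1)): offset=0, physical=[A,C,B,D,E,F,G], logical=[A,C,B,D,E,F,G]
After op 5 (rotate(+3)): offset=3, physical=[A,C,B,D,E,F,G], logical=[D,E,F,G,A,C,B]
After op 6 (replace(1, 'p')): offset=3, physical=[A,C,B,D,p,F,G], logical=[D,p,F,G,A,C,B]
After op 7 (replace(0, 'n')): offset=3, physical=[A,C,B,n,p,F,G], logical=[n,p,F,G,A,C,B]
After op 8 (rotate(+3)): offset=6, physical=[A,C,B,n,p,F,G], logical=[G,A,C,B,n,p,F]
After op 9 (rotate(+2)): offset=1, physical=[A,C,B,n,p,F,G], logical=[C,B,n,p,F,G,A]
After op 10 (swap(2, 0)): offset=1, physical=[A,n,B,C,p,F,G], logical=[n,B,C,p,F,G,A]
After op 11 (rotate(-2)): offset=6, physical=[A,n,B,C,p,F,G], logical=[G,A,n,B,C,p,F]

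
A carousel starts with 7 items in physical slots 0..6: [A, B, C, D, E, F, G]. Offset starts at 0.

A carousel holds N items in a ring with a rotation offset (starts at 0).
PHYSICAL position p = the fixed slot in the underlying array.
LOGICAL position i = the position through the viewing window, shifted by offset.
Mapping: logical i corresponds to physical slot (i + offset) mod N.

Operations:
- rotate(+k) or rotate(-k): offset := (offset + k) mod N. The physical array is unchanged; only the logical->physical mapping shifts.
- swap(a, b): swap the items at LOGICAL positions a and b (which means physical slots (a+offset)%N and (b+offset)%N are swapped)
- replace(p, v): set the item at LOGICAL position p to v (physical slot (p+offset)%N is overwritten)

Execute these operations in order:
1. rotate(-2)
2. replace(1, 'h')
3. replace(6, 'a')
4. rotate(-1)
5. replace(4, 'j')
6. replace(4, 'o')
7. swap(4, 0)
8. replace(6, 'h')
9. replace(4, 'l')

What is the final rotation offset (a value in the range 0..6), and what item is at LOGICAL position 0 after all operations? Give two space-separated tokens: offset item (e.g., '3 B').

After op 1 (rotate(-2)): offset=5, physical=[A,B,C,D,E,F,G], logical=[F,G,A,B,C,D,E]
After op 2 (replace(1, 'h')): offset=5, physical=[A,B,C,D,E,F,h], logical=[F,h,A,B,C,D,E]
After op 3 (replace(6, 'a')): offset=5, physical=[A,B,C,D,a,F,h], logical=[F,h,A,B,C,D,a]
After op 4 (rotate(-1)): offset=4, physical=[A,B,C,D,a,F,h], logical=[a,F,h,A,B,C,D]
After op 5 (replace(4, 'j')): offset=4, physical=[A,j,C,D,a,F,h], logical=[a,F,h,A,j,C,D]
After op 6 (replace(4, 'o')): offset=4, physical=[A,o,C,D,a,F,h], logical=[a,F,h,A,o,C,D]
After op 7 (swap(4, 0)): offset=4, physical=[A,a,C,D,o,F,h], logical=[o,F,h,A,a,C,D]
After op 8 (replace(6, 'h')): offset=4, physical=[A,a,C,h,o,F,h], logical=[o,F,h,A,a,C,h]
After op 9 (replace(4, 'l')): offset=4, physical=[A,l,C,h,o,F,h], logical=[o,F,h,A,l,C,h]

Answer: 4 o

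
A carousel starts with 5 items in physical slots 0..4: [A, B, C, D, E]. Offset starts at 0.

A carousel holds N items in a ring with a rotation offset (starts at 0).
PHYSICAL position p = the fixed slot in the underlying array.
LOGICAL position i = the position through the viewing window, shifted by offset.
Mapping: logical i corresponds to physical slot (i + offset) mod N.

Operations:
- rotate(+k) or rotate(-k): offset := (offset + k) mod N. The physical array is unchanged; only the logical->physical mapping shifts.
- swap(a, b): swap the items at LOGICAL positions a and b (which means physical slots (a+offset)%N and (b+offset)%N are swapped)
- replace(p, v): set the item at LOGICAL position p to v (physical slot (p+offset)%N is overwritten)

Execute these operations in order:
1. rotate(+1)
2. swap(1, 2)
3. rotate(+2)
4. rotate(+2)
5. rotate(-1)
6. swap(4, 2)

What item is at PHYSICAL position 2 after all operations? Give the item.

Answer: D

Derivation:
After op 1 (rotate(+1)): offset=1, physical=[A,B,C,D,E], logical=[B,C,D,E,A]
After op 2 (swap(1, 2)): offset=1, physical=[A,B,D,C,E], logical=[B,D,C,E,A]
After op 3 (rotate(+2)): offset=3, physical=[A,B,D,C,E], logical=[C,E,A,B,D]
After op 4 (rotate(+2)): offset=0, physical=[A,B,D,C,E], logical=[A,B,D,C,E]
After op 5 (rotate(-1)): offset=4, physical=[A,B,D,C,E], logical=[E,A,B,D,C]
After op 6 (swap(4, 2)): offset=4, physical=[A,C,D,B,E], logical=[E,A,C,D,B]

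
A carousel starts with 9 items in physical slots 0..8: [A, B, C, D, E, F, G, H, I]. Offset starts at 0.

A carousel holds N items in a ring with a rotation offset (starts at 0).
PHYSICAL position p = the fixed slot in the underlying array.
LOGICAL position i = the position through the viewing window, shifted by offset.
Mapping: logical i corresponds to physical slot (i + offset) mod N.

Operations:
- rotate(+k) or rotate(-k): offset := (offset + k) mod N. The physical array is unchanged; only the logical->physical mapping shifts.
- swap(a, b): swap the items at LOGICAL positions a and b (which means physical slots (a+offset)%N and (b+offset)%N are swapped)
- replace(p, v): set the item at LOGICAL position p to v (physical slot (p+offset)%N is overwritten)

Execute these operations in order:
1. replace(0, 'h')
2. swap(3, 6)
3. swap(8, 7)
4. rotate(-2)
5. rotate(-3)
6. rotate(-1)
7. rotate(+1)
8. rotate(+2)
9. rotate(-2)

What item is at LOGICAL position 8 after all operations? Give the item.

Answer: G

Derivation:
After op 1 (replace(0, 'h')): offset=0, physical=[h,B,C,D,E,F,G,H,I], logical=[h,B,C,D,E,F,G,H,I]
After op 2 (swap(3, 6)): offset=0, physical=[h,B,C,G,E,F,D,H,I], logical=[h,B,C,G,E,F,D,H,I]
After op 3 (swap(8, 7)): offset=0, physical=[h,B,C,G,E,F,D,I,H], logical=[h,B,C,G,E,F,D,I,H]
After op 4 (rotate(-2)): offset=7, physical=[h,B,C,G,E,F,D,I,H], logical=[I,H,h,B,C,G,E,F,D]
After op 5 (rotate(-3)): offset=4, physical=[h,B,C,G,E,F,D,I,H], logical=[E,F,D,I,H,h,B,C,G]
After op 6 (rotate(-1)): offset=3, physical=[h,B,C,G,E,F,D,I,H], logical=[G,E,F,D,I,H,h,B,C]
After op 7 (rotate(+1)): offset=4, physical=[h,B,C,G,E,F,D,I,H], logical=[E,F,D,I,H,h,B,C,G]
After op 8 (rotate(+2)): offset=6, physical=[h,B,C,G,E,F,D,I,H], logical=[D,I,H,h,B,C,G,E,F]
After op 9 (rotate(-2)): offset=4, physical=[h,B,C,G,E,F,D,I,H], logical=[E,F,D,I,H,h,B,C,G]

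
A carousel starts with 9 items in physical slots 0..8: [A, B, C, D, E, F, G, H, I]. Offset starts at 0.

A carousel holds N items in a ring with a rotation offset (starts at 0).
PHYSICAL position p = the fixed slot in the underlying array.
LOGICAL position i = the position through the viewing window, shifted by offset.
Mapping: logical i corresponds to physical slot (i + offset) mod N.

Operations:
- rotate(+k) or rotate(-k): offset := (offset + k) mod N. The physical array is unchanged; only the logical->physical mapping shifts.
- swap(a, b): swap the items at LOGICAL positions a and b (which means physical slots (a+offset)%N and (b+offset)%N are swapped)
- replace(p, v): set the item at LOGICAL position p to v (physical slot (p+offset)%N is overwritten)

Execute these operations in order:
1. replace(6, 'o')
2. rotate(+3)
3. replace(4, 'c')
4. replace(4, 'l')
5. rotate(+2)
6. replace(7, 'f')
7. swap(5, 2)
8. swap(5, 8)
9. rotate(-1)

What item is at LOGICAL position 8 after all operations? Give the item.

After op 1 (replace(6, 'o')): offset=0, physical=[A,B,C,D,E,F,o,H,I], logical=[A,B,C,D,E,F,o,H,I]
After op 2 (rotate(+3)): offset=3, physical=[A,B,C,D,E,F,o,H,I], logical=[D,E,F,o,H,I,A,B,C]
After op 3 (replace(4, 'c')): offset=3, physical=[A,B,C,D,E,F,o,c,I], logical=[D,E,F,o,c,I,A,B,C]
After op 4 (replace(4, 'l')): offset=3, physical=[A,B,C,D,E,F,o,l,I], logical=[D,E,F,o,l,I,A,B,C]
After op 5 (rotate(+2)): offset=5, physical=[A,B,C,D,E,F,o,l,I], logical=[F,o,l,I,A,B,C,D,E]
After op 6 (replace(7, 'f')): offset=5, physical=[A,B,C,f,E,F,o,l,I], logical=[F,o,l,I,A,B,C,f,E]
After op 7 (swap(5, 2)): offset=5, physical=[A,l,C,f,E,F,o,B,I], logical=[F,o,B,I,A,l,C,f,E]
After op 8 (swap(5, 8)): offset=5, physical=[A,E,C,f,l,F,o,B,I], logical=[F,o,B,I,A,E,C,f,l]
After op 9 (rotate(-1)): offset=4, physical=[A,E,C,f,l,F,o,B,I], logical=[l,F,o,B,I,A,E,C,f]

Answer: f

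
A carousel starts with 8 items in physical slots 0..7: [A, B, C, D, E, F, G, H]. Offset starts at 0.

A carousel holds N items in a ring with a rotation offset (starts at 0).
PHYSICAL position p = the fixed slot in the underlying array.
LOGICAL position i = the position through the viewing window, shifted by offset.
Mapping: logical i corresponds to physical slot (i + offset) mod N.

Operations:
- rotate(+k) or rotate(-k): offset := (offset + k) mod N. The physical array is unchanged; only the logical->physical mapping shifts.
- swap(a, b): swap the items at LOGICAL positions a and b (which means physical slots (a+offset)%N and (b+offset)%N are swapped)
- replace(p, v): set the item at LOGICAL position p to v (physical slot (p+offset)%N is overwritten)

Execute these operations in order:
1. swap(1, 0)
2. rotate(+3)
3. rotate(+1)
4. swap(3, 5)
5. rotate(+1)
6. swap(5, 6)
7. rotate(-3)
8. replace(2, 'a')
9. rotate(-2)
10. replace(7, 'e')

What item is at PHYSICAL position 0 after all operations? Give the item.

Answer: B

Derivation:
After op 1 (swap(1, 0)): offset=0, physical=[B,A,C,D,E,F,G,H], logical=[B,A,C,D,E,F,G,H]
After op 2 (rotate(+3)): offset=3, physical=[B,A,C,D,E,F,G,H], logical=[D,E,F,G,H,B,A,C]
After op 3 (rotate(+1)): offset=4, physical=[B,A,C,D,E,F,G,H], logical=[E,F,G,H,B,A,C,D]
After op 4 (swap(3, 5)): offset=4, physical=[B,H,C,D,E,F,G,A], logical=[E,F,G,A,B,H,C,D]
After op 5 (rotate(+1)): offset=5, physical=[B,H,C,D,E,F,G,A], logical=[F,G,A,B,H,C,D,E]
After op 6 (swap(5, 6)): offset=5, physical=[B,H,D,C,E,F,G,A], logical=[F,G,A,B,H,D,C,E]
After op 7 (rotate(-3)): offset=2, physical=[B,H,D,C,E,F,G,A], logical=[D,C,E,F,G,A,B,H]
After op 8 (replace(2, 'a')): offset=2, physical=[B,H,D,C,a,F,G,A], logical=[D,C,a,F,G,A,B,H]
After op 9 (rotate(-2)): offset=0, physical=[B,H,D,C,a,F,G,A], logical=[B,H,D,C,a,F,G,A]
After op 10 (replace(7, 'e')): offset=0, physical=[B,H,D,C,a,F,G,e], logical=[B,H,D,C,a,F,G,e]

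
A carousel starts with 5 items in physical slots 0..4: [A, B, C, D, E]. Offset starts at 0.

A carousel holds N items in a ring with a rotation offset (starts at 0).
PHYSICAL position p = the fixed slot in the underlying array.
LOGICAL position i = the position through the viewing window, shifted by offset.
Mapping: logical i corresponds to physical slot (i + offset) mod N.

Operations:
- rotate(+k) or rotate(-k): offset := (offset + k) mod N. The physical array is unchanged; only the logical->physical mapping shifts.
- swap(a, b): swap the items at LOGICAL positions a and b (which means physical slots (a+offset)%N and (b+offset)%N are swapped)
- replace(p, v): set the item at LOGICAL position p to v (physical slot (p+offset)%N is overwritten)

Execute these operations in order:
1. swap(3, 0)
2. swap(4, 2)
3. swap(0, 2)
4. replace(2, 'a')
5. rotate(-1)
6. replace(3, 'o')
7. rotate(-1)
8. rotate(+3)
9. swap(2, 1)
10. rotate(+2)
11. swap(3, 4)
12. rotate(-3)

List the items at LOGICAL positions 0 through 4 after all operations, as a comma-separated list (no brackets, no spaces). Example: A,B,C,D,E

Answer: E,A,B,o,C

Derivation:
After op 1 (swap(3, 0)): offset=0, physical=[D,B,C,A,E], logical=[D,B,C,A,E]
After op 2 (swap(4, 2)): offset=0, physical=[D,B,E,A,C], logical=[D,B,E,A,C]
After op 3 (swap(0, 2)): offset=0, physical=[E,B,D,A,C], logical=[E,B,D,A,C]
After op 4 (replace(2, 'a')): offset=0, physical=[E,B,a,A,C], logical=[E,B,a,A,C]
After op 5 (rotate(-1)): offset=4, physical=[E,B,a,A,C], logical=[C,E,B,a,A]
After op 6 (replace(3, 'o')): offset=4, physical=[E,B,o,A,C], logical=[C,E,B,o,A]
After op 7 (rotate(-1)): offset=3, physical=[E,B,o,A,C], logical=[A,C,E,B,o]
After op 8 (rotate(+3)): offset=1, physical=[E,B,o,A,C], logical=[B,o,A,C,E]
After op 9 (swap(2, 1)): offset=1, physical=[E,B,A,o,C], logical=[B,A,o,C,E]
After op 10 (rotate(+2)): offset=3, physical=[E,B,A,o,C], logical=[o,C,E,B,A]
After op 11 (swap(3, 4)): offset=3, physical=[E,A,B,o,C], logical=[o,C,E,A,B]
After op 12 (rotate(-3)): offset=0, physical=[E,A,B,o,C], logical=[E,A,B,o,C]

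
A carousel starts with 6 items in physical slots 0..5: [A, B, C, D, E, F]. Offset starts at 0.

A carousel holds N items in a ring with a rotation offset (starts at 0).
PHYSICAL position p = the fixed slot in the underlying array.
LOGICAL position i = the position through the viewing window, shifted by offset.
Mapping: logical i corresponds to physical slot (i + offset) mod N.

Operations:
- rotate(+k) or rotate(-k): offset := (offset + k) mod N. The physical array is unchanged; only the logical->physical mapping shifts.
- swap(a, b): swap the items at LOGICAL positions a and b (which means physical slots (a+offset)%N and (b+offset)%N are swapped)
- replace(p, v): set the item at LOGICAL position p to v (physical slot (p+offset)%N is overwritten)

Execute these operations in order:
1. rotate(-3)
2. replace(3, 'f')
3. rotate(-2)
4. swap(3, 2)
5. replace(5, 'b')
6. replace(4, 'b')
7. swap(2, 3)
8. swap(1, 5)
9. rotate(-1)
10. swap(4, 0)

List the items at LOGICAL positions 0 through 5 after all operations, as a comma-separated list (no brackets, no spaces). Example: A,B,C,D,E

After op 1 (rotate(-3)): offset=3, physical=[A,B,C,D,E,F], logical=[D,E,F,A,B,C]
After op 2 (replace(3, 'f')): offset=3, physical=[f,B,C,D,E,F], logical=[D,E,F,f,B,C]
After op 3 (rotate(-2)): offset=1, physical=[f,B,C,D,E,F], logical=[B,C,D,E,F,f]
After op 4 (swap(3, 2)): offset=1, physical=[f,B,C,E,D,F], logical=[B,C,E,D,F,f]
After op 5 (replace(5, 'b')): offset=1, physical=[b,B,C,E,D,F], logical=[B,C,E,D,F,b]
After op 6 (replace(4, 'b')): offset=1, physical=[b,B,C,E,D,b], logical=[B,C,E,D,b,b]
After op 7 (swap(2, 3)): offset=1, physical=[b,B,C,D,E,b], logical=[B,C,D,E,b,b]
After op 8 (swap(1, 5)): offset=1, physical=[C,B,b,D,E,b], logical=[B,b,D,E,b,C]
After op 9 (rotate(-1)): offset=0, physical=[C,B,b,D,E,b], logical=[C,B,b,D,E,b]
After op 10 (swap(4, 0)): offset=0, physical=[E,B,b,D,C,b], logical=[E,B,b,D,C,b]

Answer: E,B,b,D,C,b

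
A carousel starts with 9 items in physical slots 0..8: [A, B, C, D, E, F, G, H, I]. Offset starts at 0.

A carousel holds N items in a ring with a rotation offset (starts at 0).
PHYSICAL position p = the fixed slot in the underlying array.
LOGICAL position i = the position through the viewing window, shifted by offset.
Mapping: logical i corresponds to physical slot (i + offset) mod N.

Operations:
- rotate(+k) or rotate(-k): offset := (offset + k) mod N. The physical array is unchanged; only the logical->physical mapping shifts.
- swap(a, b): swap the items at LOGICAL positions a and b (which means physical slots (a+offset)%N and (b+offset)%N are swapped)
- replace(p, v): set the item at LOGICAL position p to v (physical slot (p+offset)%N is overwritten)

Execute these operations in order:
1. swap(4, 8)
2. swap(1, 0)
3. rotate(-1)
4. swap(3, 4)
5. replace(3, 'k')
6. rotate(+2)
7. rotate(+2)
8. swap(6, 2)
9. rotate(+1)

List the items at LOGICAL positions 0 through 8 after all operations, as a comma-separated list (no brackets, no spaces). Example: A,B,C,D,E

After op 1 (swap(4, 8)): offset=0, physical=[A,B,C,D,I,F,G,H,E], logical=[A,B,C,D,I,F,G,H,E]
After op 2 (swap(1, 0)): offset=0, physical=[B,A,C,D,I,F,G,H,E], logical=[B,A,C,D,I,F,G,H,E]
After op 3 (rotate(-1)): offset=8, physical=[B,A,C,D,I,F,G,H,E], logical=[E,B,A,C,D,I,F,G,H]
After op 4 (swap(3, 4)): offset=8, physical=[B,A,D,C,I,F,G,H,E], logical=[E,B,A,D,C,I,F,G,H]
After op 5 (replace(3, 'k')): offset=8, physical=[B,A,k,C,I,F,G,H,E], logical=[E,B,A,k,C,I,F,G,H]
After op 6 (rotate(+2)): offset=1, physical=[B,A,k,C,I,F,G,H,E], logical=[A,k,C,I,F,G,H,E,B]
After op 7 (rotate(+2)): offset=3, physical=[B,A,k,C,I,F,G,H,E], logical=[C,I,F,G,H,E,B,A,k]
After op 8 (swap(6, 2)): offset=3, physical=[F,A,k,C,I,B,G,H,E], logical=[C,I,B,G,H,E,F,A,k]
After op 9 (rotate(+1)): offset=4, physical=[F,A,k,C,I,B,G,H,E], logical=[I,B,G,H,E,F,A,k,C]

Answer: I,B,G,H,E,F,A,k,C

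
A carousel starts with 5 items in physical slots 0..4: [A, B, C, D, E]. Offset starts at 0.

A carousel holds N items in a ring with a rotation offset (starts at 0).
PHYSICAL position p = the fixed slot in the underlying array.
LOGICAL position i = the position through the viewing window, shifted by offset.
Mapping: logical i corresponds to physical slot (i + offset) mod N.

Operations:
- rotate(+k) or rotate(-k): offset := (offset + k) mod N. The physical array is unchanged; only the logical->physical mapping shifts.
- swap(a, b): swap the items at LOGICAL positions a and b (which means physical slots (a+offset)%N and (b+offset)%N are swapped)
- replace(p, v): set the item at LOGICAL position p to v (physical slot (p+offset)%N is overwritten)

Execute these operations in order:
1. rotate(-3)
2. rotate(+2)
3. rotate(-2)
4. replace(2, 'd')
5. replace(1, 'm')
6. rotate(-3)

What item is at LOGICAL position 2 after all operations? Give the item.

After op 1 (rotate(-3)): offset=2, physical=[A,B,C,D,E], logical=[C,D,E,A,B]
After op 2 (rotate(+2)): offset=4, physical=[A,B,C,D,E], logical=[E,A,B,C,D]
After op 3 (rotate(-2)): offset=2, physical=[A,B,C,D,E], logical=[C,D,E,A,B]
After op 4 (replace(2, 'd')): offset=2, physical=[A,B,C,D,d], logical=[C,D,d,A,B]
After op 5 (replace(1, 'm')): offset=2, physical=[A,B,C,m,d], logical=[C,m,d,A,B]
After op 6 (rotate(-3)): offset=4, physical=[A,B,C,m,d], logical=[d,A,B,C,m]

Answer: B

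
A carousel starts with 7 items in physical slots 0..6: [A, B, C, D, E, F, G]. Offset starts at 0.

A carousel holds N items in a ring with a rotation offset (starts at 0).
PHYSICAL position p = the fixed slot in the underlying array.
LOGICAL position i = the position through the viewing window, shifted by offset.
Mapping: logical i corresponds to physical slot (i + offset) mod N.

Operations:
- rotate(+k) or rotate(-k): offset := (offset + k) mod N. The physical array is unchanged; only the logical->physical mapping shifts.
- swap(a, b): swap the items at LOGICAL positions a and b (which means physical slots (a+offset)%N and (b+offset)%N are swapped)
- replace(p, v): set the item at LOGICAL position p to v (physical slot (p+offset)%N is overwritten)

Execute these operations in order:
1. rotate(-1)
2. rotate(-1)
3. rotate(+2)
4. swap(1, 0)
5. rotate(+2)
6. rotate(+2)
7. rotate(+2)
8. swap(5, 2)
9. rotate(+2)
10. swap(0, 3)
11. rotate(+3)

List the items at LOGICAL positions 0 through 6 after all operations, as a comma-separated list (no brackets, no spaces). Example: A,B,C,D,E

After op 1 (rotate(-1)): offset=6, physical=[A,B,C,D,E,F,G], logical=[G,A,B,C,D,E,F]
After op 2 (rotate(-1)): offset=5, physical=[A,B,C,D,E,F,G], logical=[F,G,A,B,C,D,E]
After op 3 (rotate(+2)): offset=0, physical=[A,B,C,D,E,F,G], logical=[A,B,C,D,E,F,G]
After op 4 (swap(1, 0)): offset=0, physical=[B,A,C,D,E,F,G], logical=[B,A,C,D,E,F,G]
After op 5 (rotate(+2)): offset=2, physical=[B,A,C,D,E,F,G], logical=[C,D,E,F,G,B,A]
After op 6 (rotate(+2)): offset=4, physical=[B,A,C,D,E,F,G], logical=[E,F,G,B,A,C,D]
After op 7 (rotate(+2)): offset=6, physical=[B,A,C,D,E,F,G], logical=[G,B,A,C,D,E,F]
After op 8 (swap(5, 2)): offset=6, physical=[B,E,C,D,A,F,G], logical=[G,B,E,C,D,A,F]
After op 9 (rotate(+2)): offset=1, physical=[B,E,C,D,A,F,G], logical=[E,C,D,A,F,G,B]
After op 10 (swap(0, 3)): offset=1, physical=[B,A,C,D,E,F,G], logical=[A,C,D,E,F,G,B]
After op 11 (rotate(+3)): offset=4, physical=[B,A,C,D,E,F,G], logical=[E,F,G,B,A,C,D]

Answer: E,F,G,B,A,C,D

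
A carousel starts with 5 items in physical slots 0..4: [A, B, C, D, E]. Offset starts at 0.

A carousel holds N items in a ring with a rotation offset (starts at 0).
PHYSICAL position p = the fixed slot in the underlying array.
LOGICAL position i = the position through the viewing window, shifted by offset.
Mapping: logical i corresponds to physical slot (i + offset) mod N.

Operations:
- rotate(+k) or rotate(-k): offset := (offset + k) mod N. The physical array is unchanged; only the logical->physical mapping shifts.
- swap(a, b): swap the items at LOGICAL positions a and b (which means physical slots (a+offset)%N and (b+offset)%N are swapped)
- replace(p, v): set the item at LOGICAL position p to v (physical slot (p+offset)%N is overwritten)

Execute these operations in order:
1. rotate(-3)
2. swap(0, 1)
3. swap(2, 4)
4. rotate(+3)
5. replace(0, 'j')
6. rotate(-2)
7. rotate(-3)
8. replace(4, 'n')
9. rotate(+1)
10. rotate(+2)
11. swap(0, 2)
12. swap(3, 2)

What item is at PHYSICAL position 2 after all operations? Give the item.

After op 1 (rotate(-3)): offset=2, physical=[A,B,C,D,E], logical=[C,D,E,A,B]
After op 2 (swap(0, 1)): offset=2, physical=[A,B,D,C,E], logical=[D,C,E,A,B]
After op 3 (swap(2, 4)): offset=2, physical=[A,E,D,C,B], logical=[D,C,B,A,E]
After op 4 (rotate(+3)): offset=0, physical=[A,E,D,C,B], logical=[A,E,D,C,B]
After op 5 (replace(0, 'j')): offset=0, physical=[j,E,D,C,B], logical=[j,E,D,C,B]
After op 6 (rotate(-2)): offset=3, physical=[j,E,D,C,B], logical=[C,B,j,E,D]
After op 7 (rotate(-3)): offset=0, physical=[j,E,D,C,B], logical=[j,E,D,C,B]
After op 8 (replace(4, 'n')): offset=0, physical=[j,E,D,C,n], logical=[j,E,D,C,n]
After op 9 (rotate(+1)): offset=1, physical=[j,E,D,C,n], logical=[E,D,C,n,j]
After op 10 (rotate(+2)): offset=3, physical=[j,E,D,C,n], logical=[C,n,j,E,D]
After op 11 (swap(0, 2)): offset=3, physical=[C,E,D,j,n], logical=[j,n,C,E,D]
After op 12 (swap(3, 2)): offset=3, physical=[E,C,D,j,n], logical=[j,n,E,C,D]

Answer: D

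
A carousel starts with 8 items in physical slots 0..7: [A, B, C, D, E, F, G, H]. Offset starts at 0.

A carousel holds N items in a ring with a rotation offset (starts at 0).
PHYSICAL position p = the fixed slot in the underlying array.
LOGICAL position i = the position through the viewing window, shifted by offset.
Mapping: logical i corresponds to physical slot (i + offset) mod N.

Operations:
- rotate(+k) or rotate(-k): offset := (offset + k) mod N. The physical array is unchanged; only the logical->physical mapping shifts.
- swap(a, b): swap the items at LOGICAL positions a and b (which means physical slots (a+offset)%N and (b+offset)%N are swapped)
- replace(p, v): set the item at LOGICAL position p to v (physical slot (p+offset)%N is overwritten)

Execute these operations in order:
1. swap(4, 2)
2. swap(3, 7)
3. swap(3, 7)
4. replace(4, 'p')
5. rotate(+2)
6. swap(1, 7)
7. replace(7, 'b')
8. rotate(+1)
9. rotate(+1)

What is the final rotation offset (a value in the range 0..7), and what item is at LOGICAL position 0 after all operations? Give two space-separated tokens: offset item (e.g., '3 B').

After op 1 (swap(4, 2)): offset=0, physical=[A,B,E,D,C,F,G,H], logical=[A,B,E,D,C,F,G,H]
After op 2 (swap(3, 7)): offset=0, physical=[A,B,E,H,C,F,G,D], logical=[A,B,E,H,C,F,G,D]
After op 3 (swap(3, 7)): offset=0, physical=[A,B,E,D,C,F,G,H], logical=[A,B,E,D,C,F,G,H]
After op 4 (replace(4, 'p')): offset=0, physical=[A,B,E,D,p,F,G,H], logical=[A,B,E,D,p,F,G,H]
After op 5 (rotate(+2)): offset=2, physical=[A,B,E,D,p,F,G,H], logical=[E,D,p,F,G,H,A,B]
After op 6 (swap(1, 7)): offset=2, physical=[A,D,E,B,p,F,G,H], logical=[E,B,p,F,G,H,A,D]
After op 7 (replace(7, 'b')): offset=2, physical=[A,b,E,B,p,F,G,H], logical=[E,B,p,F,G,H,A,b]
After op 8 (rotate(+1)): offset=3, physical=[A,b,E,B,p,F,G,H], logical=[B,p,F,G,H,A,b,E]
After op 9 (rotate(+1)): offset=4, physical=[A,b,E,B,p,F,G,H], logical=[p,F,G,H,A,b,E,B]

Answer: 4 p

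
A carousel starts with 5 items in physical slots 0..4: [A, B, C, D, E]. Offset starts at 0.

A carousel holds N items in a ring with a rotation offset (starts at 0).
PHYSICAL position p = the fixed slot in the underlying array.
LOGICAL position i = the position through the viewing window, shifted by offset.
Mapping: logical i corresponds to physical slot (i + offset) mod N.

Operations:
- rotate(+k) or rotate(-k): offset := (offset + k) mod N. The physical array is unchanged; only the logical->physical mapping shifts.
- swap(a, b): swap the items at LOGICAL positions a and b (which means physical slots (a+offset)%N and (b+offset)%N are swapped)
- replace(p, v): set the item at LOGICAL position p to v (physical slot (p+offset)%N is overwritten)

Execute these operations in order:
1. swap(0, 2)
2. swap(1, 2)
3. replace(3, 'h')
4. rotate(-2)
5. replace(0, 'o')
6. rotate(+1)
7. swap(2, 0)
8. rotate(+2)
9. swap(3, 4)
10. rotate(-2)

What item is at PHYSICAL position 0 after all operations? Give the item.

Answer: A

Derivation:
After op 1 (swap(0, 2)): offset=0, physical=[C,B,A,D,E], logical=[C,B,A,D,E]
After op 2 (swap(1, 2)): offset=0, physical=[C,A,B,D,E], logical=[C,A,B,D,E]
After op 3 (replace(3, 'h')): offset=0, physical=[C,A,B,h,E], logical=[C,A,B,h,E]
After op 4 (rotate(-2)): offset=3, physical=[C,A,B,h,E], logical=[h,E,C,A,B]
After op 5 (replace(0, 'o')): offset=3, physical=[C,A,B,o,E], logical=[o,E,C,A,B]
After op 6 (rotate(+1)): offset=4, physical=[C,A,B,o,E], logical=[E,C,A,B,o]
After op 7 (swap(2, 0)): offset=4, physical=[C,E,B,o,A], logical=[A,C,E,B,o]
After op 8 (rotate(+2)): offset=1, physical=[C,E,B,o,A], logical=[E,B,o,A,C]
After op 9 (swap(3, 4)): offset=1, physical=[A,E,B,o,C], logical=[E,B,o,C,A]
After op 10 (rotate(-2)): offset=4, physical=[A,E,B,o,C], logical=[C,A,E,B,o]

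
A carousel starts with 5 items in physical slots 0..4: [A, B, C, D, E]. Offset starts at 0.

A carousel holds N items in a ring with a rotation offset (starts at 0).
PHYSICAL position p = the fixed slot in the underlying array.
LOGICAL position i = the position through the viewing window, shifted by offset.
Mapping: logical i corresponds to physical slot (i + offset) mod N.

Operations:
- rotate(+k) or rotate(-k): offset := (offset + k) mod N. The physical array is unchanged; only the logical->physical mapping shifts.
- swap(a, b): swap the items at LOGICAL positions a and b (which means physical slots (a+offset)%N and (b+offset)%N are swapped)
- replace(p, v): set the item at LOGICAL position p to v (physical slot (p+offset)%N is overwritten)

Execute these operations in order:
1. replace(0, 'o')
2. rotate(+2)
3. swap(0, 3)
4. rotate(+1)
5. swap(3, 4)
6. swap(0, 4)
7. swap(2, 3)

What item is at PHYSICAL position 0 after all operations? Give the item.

After op 1 (replace(0, 'o')): offset=0, physical=[o,B,C,D,E], logical=[o,B,C,D,E]
After op 2 (rotate(+2)): offset=2, physical=[o,B,C,D,E], logical=[C,D,E,o,B]
After op 3 (swap(0, 3)): offset=2, physical=[C,B,o,D,E], logical=[o,D,E,C,B]
After op 4 (rotate(+1)): offset=3, physical=[C,B,o,D,E], logical=[D,E,C,B,o]
After op 5 (swap(3, 4)): offset=3, physical=[C,o,B,D,E], logical=[D,E,C,o,B]
After op 6 (swap(0, 4)): offset=3, physical=[C,o,D,B,E], logical=[B,E,C,o,D]
After op 7 (swap(2, 3)): offset=3, physical=[o,C,D,B,E], logical=[B,E,o,C,D]

Answer: o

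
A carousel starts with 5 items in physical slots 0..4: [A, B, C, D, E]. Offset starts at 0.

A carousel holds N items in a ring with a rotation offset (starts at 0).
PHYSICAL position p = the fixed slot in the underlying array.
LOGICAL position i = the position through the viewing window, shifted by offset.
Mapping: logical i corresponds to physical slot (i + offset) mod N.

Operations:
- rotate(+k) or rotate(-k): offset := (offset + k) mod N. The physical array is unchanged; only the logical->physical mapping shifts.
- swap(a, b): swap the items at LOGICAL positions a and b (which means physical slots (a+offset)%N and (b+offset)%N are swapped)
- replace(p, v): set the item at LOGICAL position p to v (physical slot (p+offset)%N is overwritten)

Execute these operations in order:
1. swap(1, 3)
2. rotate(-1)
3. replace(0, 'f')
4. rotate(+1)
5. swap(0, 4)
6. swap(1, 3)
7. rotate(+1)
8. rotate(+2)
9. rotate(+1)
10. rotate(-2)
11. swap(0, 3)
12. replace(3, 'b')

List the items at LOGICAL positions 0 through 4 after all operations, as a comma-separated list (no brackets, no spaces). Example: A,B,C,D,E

Answer: f,D,A,b,B

Derivation:
After op 1 (swap(1, 3)): offset=0, physical=[A,D,C,B,E], logical=[A,D,C,B,E]
After op 2 (rotate(-1)): offset=4, physical=[A,D,C,B,E], logical=[E,A,D,C,B]
After op 3 (replace(0, 'f')): offset=4, physical=[A,D,C,B,f], logical=[f,A,D,C,B]
After op 4 (rotate(+1)): offset=0, physical=[A,D,C,B,f], logical=[A,D,C,B,f]
After op 5 (swap(0, 4)): offset=0, physical=[f,D,C,B,A], logical=[f,D,C,B,A]
After op 6 (swap(1, 3)): offset=0, physical=[f,B,C,D,A], logical=[f,B,C,D,A]
After op 7 (rotate(+1)): offset=1, physical=[f,B,C,D,A], logical=[B,C,D,A,f]
After op 8 (rotate(+2)): offset=3, physical=[f,B,C,D,A], logical=[D,A,f,B,C]
After op 9 (rotate(+1)): offset=4, physical=[f,B,C,D,A], logical=[A,f,B,C,D]
After op 10 (rotate(-2)): offset=2, physical=[f,B,C,D,A], logical=[C,D,A,f,B]
After op 11 (swap(0, 3)): offset=2, physical=[C,B,f,D,A], logical=[f,D,A,C,B]
After op 12 (replace(3, 'b')): offset=2, physical=[b,B,f,D,A], logical=[f,D,A,b,B]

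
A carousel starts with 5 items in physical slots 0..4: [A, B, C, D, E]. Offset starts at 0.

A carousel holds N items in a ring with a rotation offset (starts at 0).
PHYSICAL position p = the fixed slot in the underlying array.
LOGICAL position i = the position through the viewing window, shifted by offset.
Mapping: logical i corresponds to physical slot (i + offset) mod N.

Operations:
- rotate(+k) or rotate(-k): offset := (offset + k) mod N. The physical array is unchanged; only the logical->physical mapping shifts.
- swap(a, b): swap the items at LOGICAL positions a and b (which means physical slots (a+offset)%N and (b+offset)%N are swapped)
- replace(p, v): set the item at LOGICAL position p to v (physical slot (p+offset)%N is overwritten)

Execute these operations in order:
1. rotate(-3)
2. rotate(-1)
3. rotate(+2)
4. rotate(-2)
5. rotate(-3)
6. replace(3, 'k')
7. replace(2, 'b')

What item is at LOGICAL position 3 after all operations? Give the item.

After op 1 (rotate(-3)): offset=2, physical=[A,B,C,D,E], logical=[C,D,E,A,B]
After op 2 (rotate(-1)): offset=1, physical=[A,B,C,D,E], logical=[B,C,D,E,A]
After op 3 (rotate(+2)): offset=3, physical=[A,B,C,D,E], logical=[D,E,A,B,C]
After op 4 (rotate(-2)): offset=1, physical=[A,B,C,D,E], logical=[B,C,D,E,A]
After op 5 (rotate(-3)): offset=3, physical=[A,B,C,D,E], logical=[D,E,A,B,C]
After op 6 (replace(3, 'k')): offset=3, physical=[A,k,C,D,E], logical=[D,E,A,k,C]
After op 7 (replace(2, 'b')): offset=3, physical=[b,k,C,D,E], logical=[D,E,b,k,C]

Answer: k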